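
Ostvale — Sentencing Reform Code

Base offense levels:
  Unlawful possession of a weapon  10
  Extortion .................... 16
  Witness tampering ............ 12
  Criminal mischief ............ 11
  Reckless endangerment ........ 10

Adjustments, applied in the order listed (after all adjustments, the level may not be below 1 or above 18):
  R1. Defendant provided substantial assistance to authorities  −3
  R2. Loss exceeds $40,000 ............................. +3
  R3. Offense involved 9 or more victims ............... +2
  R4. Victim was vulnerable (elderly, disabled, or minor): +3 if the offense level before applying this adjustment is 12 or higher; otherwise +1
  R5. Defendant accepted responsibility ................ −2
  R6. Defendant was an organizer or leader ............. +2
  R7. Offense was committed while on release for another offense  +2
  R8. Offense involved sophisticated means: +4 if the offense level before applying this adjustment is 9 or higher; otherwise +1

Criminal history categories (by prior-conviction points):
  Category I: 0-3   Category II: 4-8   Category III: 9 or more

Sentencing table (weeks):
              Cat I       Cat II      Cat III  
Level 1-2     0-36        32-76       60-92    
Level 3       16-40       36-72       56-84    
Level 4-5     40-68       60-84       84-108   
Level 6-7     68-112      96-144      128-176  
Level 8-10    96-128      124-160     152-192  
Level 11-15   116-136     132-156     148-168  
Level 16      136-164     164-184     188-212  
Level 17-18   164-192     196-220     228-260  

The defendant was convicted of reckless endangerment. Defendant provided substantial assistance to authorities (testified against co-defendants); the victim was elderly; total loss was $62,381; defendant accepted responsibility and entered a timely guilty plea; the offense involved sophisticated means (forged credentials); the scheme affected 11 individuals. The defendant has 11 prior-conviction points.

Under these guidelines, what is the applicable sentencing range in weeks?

228-260 weeks

Base offense level for reckless endangerment: 10.
R1 applies: 10 − 3 = 7.
R2 applies: 7 + 3 = 10.
R3 applies: 10 + 2 = 12.
R4 applies (level before this adjustment is 12 ≥ 12, so +3): 12 + 3 = 15.
R5 applies: 15 − 2 = 13.
R6 does not apply.
R7 does not apply.
R8 applies (level before this adjustment is 13 ≥ 9, so +4): 13 + 4 = 17.
Final offense level: 17.
Criminal history: 11 prior points → Category III (9+).
Level 17 falls in the 17-18 band.
Grid: Level 17-18 × Category III = 228-260 weeks.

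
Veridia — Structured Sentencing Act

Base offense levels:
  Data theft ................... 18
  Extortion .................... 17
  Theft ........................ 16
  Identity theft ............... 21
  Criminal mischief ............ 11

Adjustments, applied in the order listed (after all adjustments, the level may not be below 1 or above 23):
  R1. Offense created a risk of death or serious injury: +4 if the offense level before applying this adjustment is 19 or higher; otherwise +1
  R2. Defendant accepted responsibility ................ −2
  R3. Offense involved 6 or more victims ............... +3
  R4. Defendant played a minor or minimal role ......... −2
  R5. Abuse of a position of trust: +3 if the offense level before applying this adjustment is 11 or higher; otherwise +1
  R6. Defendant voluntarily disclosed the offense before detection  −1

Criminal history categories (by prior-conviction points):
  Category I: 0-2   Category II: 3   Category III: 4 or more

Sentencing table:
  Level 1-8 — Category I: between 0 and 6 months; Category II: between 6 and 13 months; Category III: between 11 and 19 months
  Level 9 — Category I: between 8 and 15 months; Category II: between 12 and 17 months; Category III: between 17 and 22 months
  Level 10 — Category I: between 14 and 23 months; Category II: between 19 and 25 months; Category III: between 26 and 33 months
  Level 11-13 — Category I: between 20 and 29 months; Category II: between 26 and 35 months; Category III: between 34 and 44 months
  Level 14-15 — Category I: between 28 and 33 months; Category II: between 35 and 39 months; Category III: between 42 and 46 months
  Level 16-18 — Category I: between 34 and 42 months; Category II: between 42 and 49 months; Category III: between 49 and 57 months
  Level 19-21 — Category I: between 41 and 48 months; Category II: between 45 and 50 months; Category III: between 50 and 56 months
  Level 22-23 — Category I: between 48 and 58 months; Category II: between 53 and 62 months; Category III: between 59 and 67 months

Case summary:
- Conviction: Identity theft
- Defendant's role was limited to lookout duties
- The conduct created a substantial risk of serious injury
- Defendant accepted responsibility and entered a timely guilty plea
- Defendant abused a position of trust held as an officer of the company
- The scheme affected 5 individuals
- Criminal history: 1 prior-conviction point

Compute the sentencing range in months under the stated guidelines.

Base offense level for identity theft: 21.
R1 applies (level before this adjustment is 21 ≥ 19, so +4): 21 + 4 = 25.
R2 applies: 25 − 2 = 23.
R4 applies: 23 − 2 = 21.
R5 applies (level before this adjustment is 21 ≥ 11, so +3): 21 + 3 = 24.
Level 24 exceeds the maximum of 23; capped at 23.
Final offense level: 23.
Criminal history: 1 prior point → Category I (0-2).
Level 23 falls in the 22-23 band.
Grid: Level 22-23 × Category I = 48-58 months.

48-58 months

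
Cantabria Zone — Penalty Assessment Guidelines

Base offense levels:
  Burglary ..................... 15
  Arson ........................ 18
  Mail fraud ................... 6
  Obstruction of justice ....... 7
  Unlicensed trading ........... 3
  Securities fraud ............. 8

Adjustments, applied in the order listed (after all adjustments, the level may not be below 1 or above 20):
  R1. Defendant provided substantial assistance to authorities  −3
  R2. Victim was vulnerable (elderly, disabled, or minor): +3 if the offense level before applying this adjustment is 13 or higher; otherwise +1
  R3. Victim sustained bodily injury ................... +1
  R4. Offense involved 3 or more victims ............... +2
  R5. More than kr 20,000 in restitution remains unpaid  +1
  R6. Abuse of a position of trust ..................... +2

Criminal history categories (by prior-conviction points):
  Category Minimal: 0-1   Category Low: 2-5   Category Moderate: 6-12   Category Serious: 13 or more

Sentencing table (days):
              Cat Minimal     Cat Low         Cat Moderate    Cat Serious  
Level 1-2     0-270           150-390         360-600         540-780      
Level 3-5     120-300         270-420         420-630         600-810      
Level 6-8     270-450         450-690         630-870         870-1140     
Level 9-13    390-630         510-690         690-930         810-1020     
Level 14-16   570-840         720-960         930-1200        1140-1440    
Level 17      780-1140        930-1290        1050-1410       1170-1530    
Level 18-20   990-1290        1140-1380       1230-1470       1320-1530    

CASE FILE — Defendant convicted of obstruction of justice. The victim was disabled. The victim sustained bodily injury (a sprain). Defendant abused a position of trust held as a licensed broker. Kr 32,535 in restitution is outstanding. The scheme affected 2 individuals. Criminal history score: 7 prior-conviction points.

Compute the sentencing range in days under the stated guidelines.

690-930 days

Base offense level for obstruction of justice: 7.
R1 does not apply.
R2 applies (level before this adjustment is 7 < 13, so +1): 7 + 1 = 8.
R3 applies: 8 + 1 = 9.
R4 does not apply.
R5 applies: 9 + 1 = 10.
R6 applies: 10 + 2 = 12.
Final offense level: 12.
Criminal history: 7 prior points → Category Moderate (6-12).
Level 12 falls in the 9-13 band.
Grid: Level 9-13 × Category Moderate = 690-930 days.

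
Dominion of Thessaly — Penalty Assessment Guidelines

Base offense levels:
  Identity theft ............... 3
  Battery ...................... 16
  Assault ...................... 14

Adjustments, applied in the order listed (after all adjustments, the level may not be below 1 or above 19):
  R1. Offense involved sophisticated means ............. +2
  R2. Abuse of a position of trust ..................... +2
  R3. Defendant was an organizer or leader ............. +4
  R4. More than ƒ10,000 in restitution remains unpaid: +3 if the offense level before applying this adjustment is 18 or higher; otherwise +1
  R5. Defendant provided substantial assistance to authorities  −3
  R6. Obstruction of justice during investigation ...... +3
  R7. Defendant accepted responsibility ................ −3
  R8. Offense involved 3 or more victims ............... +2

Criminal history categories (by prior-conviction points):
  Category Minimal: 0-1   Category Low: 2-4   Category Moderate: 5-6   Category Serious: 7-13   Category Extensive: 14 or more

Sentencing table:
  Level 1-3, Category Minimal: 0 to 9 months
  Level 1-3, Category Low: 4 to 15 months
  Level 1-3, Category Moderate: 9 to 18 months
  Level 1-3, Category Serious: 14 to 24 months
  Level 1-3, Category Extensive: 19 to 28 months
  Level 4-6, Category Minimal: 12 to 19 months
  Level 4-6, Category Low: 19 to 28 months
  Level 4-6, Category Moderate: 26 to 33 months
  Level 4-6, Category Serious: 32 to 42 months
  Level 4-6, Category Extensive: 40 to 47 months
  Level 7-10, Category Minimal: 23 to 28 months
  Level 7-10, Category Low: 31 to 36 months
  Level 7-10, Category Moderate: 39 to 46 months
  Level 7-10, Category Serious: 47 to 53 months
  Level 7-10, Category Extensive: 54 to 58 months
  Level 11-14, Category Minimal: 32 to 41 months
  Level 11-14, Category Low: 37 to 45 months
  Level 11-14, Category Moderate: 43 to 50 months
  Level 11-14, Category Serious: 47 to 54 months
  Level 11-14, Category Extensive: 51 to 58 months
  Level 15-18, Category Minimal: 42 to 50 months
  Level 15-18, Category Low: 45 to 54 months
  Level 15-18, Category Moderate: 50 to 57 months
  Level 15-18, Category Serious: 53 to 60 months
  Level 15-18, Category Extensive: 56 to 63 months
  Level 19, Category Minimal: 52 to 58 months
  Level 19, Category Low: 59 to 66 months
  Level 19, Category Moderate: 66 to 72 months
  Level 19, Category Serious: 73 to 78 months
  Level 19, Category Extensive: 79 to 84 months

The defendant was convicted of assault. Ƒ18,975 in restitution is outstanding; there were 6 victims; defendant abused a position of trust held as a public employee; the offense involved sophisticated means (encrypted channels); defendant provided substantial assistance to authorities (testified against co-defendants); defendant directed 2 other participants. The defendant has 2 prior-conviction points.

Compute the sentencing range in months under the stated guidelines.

Base offense level for assault: 14.
R1 applies: 14 + 2 = 16.
R2 applies: 16 + 2 = 18.
R3 applies: 18 + 4 = 22.
R4 applies (level before this adjustment is 22 ≥ 18, so +3): 22 + 3 = 25.
R5 applies: 25 − 3 = 22.
R6 does not apply.
R8 applies: 22 + 2 = 24.
Level 24 exceeds the maximum of 19; capped at 19.
Final offense level: 19.
Criminal history: 2 prior points → Category Low (2-4).
Level 19 falls in the 19 band.
Grid: Level 19 × Category Low = 59-66 months.

59-66 months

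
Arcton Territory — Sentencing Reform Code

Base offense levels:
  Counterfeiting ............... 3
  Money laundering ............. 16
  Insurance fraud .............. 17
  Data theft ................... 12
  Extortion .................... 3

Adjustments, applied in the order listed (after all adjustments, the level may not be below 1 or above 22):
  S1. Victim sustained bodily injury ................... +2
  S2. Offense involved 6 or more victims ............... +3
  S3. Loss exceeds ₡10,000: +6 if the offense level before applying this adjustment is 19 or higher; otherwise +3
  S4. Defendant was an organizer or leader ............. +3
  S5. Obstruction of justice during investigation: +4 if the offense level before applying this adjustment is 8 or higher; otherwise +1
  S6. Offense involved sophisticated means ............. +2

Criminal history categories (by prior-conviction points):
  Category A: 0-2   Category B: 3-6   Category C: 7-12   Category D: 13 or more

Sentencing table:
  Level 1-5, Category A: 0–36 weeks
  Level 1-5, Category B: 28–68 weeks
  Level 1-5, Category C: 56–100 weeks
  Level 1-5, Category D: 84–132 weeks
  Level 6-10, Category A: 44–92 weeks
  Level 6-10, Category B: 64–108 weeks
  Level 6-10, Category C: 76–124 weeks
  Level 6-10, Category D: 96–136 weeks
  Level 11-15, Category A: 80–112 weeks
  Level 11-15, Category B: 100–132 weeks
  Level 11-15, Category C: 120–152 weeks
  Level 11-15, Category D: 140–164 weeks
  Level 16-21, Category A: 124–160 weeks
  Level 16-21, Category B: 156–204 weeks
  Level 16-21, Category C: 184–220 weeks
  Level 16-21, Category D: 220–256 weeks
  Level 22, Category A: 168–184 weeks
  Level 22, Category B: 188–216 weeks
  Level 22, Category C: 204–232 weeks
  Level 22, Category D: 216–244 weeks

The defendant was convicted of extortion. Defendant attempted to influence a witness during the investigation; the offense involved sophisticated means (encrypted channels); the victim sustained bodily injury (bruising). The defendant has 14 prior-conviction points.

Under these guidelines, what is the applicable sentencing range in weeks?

96-136 weeks

Base offense level for extortion: 3.
S1 applies: 3 + 2 = 5.
S2 does not apply.
S4 does not apply.
S5 applies (level before this adjustment is 5 < 8, so +1): 5 + 1 = 6.
S6 applies: 6 + 2 = 8.
Final offense level: 8.
Criminal history: 14 prior points → Category D (13+).
Level 8 falls in the 6-10 band.
Grid: Level 6-10 × Category D = 96-136 weeks.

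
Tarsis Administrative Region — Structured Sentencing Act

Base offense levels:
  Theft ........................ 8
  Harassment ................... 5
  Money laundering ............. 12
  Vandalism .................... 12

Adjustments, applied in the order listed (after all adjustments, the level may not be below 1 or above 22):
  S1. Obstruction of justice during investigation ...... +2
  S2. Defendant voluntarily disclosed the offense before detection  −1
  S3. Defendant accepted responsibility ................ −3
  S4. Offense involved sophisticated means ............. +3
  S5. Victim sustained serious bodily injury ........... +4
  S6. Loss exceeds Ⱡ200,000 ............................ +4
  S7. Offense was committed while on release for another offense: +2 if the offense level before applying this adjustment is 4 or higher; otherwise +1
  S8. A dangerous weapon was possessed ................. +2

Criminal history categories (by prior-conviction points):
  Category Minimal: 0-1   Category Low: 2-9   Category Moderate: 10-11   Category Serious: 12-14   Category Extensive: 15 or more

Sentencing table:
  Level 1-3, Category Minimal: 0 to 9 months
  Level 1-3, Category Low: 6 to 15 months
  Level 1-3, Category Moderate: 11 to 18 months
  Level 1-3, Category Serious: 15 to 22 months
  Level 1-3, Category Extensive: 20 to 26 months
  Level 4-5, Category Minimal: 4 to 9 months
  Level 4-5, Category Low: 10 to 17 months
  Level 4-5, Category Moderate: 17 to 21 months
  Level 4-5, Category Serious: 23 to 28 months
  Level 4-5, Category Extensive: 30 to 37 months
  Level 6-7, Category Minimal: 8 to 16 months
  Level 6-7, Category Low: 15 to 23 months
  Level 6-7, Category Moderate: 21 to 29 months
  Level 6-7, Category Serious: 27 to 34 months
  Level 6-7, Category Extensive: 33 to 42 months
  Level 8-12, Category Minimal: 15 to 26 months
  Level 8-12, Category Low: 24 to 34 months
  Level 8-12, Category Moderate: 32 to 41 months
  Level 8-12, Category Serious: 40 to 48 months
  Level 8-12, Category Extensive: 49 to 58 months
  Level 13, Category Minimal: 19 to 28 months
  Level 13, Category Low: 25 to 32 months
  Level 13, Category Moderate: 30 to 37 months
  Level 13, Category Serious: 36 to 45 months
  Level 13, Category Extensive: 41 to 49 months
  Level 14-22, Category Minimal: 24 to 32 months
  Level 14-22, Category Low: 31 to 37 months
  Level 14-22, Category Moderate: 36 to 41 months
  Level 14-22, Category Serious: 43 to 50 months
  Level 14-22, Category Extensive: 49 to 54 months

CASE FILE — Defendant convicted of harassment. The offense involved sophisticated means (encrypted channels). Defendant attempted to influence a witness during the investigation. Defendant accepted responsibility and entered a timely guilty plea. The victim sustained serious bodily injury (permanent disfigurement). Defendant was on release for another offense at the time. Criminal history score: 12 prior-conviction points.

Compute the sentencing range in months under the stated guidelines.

Base offense level for harassment: 5.
S1 applies: 5 + 2 = 7.
S2 does not apply.
S3 applies: 7 − 3 = 4.
S4 applies: 4 + 3 = 7.
S5 applies: 7 + 4 = 11.
S6 does not apply.
S7 applies (level before this adjustment is 11 ≥ 4, so +2): 11 + 2 = 13.
S8 does not apply.
Final offense level: 13.
Criminal history: 12 prior points → Category Serious (12-14).
Level 13 falls in the 13 band.
Grid: Level 13 × Category Serious = 36-45 months.

36-45 months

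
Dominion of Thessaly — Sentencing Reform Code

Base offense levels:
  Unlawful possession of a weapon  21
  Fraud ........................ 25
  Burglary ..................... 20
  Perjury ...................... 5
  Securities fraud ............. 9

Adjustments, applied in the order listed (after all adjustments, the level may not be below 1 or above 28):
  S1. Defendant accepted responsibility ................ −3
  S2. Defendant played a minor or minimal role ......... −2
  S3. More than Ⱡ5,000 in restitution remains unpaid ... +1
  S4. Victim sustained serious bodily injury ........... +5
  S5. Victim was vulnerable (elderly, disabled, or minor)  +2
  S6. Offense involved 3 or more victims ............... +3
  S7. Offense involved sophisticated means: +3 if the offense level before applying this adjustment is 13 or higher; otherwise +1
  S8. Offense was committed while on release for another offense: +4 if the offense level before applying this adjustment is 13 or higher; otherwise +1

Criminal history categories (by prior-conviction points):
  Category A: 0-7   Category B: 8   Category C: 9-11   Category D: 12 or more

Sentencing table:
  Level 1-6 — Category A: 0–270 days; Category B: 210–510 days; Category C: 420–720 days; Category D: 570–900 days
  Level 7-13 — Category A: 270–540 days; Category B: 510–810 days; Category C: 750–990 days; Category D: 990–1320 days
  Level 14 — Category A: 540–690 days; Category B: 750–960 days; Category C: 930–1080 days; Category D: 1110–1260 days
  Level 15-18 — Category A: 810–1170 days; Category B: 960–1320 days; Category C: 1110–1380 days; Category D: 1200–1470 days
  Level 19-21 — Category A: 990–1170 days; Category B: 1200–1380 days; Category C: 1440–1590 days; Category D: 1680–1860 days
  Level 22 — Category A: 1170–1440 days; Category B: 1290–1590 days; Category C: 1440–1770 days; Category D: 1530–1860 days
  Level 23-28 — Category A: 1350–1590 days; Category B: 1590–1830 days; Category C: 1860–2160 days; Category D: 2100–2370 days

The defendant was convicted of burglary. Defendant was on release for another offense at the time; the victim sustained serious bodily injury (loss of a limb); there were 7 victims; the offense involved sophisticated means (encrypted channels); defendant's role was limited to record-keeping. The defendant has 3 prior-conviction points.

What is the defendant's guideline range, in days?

Base offense level for burglary: 20.
S1 does not apply.
S2 applies: 20 − 2 = 18.
S4 applies: 18 + 5 = 23.
S5 does not apply.
S6 applies: 23 + 3 = 26.
S7 applies (level before this adjustment is 26 ≥ 13, so +3): 26 + 3 = 29.
S8 applies (level before this adjustment is 29 ≥ 13, so +4): 29 + 4 = 33.
Level 33 exceeds the maximum of 28; capped at 28.
Final offense level: 28.
Criminal history: 3 prior points → Category A (0-7).
Level 28 falls in the 23-28 band.
Grid: Level 23-28 × Category A = 1350-1590 days.

1350-1590 days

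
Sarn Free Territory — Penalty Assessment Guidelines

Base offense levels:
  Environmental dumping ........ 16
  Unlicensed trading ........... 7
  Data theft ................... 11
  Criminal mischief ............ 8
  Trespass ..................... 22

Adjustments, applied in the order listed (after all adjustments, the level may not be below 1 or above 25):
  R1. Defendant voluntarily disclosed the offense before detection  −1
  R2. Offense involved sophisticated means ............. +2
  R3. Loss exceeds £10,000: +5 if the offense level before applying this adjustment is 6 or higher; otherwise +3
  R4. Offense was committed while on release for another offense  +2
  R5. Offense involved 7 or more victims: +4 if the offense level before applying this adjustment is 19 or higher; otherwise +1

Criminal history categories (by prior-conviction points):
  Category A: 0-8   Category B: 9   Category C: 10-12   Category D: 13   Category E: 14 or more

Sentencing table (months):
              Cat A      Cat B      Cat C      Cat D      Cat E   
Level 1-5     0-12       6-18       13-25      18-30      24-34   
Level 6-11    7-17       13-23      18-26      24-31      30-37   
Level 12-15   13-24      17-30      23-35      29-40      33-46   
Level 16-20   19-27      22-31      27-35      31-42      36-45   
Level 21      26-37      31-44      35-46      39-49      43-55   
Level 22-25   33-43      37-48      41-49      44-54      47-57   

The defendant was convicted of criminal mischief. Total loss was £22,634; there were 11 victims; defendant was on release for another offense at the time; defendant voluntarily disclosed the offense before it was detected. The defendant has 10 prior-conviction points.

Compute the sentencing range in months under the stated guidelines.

23-35 months

Base offense level for criminal mischief: 8.
R1 applies: 8 − 1 = 7.
R2 does not apply.
R3 applies (level before this adjustment is 7 ≥ 6, so +5): 7 + 5 = 12.
R4 applies: 12 + 2 = 14.
R5 applies (level before this adjustment is 14 < 19, so +1): 14 + 1 = 15.
Final offense level: 15.
Criminal history: 10 prior points → Category C (10-12).
Level 15 falls in the 12-15 band.
Grid: Level 12-15 × Category C = 23-35 months.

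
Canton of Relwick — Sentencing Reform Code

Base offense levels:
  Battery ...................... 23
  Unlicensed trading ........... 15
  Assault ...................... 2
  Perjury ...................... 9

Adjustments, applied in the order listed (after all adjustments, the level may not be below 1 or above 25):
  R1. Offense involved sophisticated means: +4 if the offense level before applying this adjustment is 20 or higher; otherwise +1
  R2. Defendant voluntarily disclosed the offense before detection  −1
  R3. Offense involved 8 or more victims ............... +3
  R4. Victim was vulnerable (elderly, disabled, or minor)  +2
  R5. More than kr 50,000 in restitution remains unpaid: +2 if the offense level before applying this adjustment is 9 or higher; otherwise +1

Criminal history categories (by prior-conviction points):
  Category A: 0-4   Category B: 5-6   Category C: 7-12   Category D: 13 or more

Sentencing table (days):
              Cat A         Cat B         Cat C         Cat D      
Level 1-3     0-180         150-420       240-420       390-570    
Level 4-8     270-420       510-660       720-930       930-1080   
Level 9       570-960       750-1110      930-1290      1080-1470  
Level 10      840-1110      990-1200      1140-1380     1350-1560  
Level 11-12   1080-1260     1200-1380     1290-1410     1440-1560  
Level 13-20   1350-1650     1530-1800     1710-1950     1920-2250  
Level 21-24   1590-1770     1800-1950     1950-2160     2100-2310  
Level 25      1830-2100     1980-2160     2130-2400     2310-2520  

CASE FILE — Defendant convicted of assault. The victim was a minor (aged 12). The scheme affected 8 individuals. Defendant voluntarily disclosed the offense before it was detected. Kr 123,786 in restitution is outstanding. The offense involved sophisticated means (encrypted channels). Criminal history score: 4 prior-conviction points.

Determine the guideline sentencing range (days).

270-420 days

Base offense level for assault: 2.
R1 applies (level before this adjustment is 2 < 20, so +1): 2 + 1 = 3.
R2 applies: 3 − 1 = 2.
R3 applies: 2 + 3 = 5.
R4 applies: 5 + 2 = 7.
R5 applies (level before this adjustment is 7 < 9, so +1): 7 + 1 = 8.
Final offense level: 8.
Criminal history: 4 prior points → Category A (0-4).
Level 8 falls in the 4-8 band.
Grid: Level 4-8 × Category A = 270-420 days.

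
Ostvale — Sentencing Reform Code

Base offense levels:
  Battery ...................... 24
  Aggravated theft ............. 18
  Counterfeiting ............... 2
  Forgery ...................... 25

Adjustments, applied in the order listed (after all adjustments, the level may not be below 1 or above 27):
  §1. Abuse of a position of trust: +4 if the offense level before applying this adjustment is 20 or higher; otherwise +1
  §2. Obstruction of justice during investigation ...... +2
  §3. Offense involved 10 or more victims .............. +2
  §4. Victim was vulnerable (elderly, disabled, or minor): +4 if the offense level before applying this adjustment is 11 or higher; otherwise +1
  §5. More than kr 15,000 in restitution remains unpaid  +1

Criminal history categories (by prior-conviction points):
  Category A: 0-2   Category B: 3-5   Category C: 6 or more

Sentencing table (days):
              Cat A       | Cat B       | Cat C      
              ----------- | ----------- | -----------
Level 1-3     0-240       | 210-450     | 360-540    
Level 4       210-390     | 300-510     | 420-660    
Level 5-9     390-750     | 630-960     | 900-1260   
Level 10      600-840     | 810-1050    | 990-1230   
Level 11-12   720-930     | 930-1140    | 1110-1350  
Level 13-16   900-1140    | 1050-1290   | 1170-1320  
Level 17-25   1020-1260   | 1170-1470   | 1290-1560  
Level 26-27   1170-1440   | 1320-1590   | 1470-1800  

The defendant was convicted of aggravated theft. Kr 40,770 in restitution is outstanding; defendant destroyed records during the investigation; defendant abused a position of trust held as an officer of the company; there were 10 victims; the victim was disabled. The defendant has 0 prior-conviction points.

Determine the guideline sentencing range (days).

1170-1440 days

Base offense level for aggravated theft: 18.
§1 applies (level before this adjustment is 18 < 20, so +1): 18 + 1 = 19.
§2 applies: 19 + 2 = 21.
§3 applies: 21 + 2 = 23.
§4 applies (level before this adjustment is 23 ≥ 11, so +4): 23 + 4 = 27.
§5 applies: 27 + 1 = 28.
Level 28 exceeds the maximum of 27; capped at 27.
Final offense level: 27.
Criminal history: 0 prior points → Category A (0-2).
Level 27 falls in the 26-27 band.
Grid: Level 26-27 × Category A = 1170-1440 days.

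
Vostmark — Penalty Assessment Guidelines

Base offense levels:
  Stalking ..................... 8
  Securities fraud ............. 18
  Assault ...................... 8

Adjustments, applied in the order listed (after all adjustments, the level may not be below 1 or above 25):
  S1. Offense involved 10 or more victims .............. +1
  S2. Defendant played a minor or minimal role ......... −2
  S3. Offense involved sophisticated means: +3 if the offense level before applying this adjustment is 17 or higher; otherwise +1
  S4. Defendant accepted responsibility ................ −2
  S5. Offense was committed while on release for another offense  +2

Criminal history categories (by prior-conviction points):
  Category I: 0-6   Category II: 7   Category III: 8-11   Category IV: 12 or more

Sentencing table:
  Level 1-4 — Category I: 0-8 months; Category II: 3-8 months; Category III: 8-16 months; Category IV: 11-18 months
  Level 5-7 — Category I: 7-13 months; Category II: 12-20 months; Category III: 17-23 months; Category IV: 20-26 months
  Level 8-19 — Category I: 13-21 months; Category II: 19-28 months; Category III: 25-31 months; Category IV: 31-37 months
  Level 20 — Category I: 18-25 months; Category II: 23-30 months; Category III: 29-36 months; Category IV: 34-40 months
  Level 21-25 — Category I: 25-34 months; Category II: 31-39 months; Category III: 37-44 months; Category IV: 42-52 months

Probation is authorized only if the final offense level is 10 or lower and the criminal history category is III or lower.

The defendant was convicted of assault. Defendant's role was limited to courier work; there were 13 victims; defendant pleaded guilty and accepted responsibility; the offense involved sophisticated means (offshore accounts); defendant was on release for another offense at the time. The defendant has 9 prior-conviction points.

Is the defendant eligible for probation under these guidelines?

Base offense level for assault: 8.
S1 applies: 8 + 1 = 9.
S2 applies: 9 − 2 = 7.
S3 applies (level before this adjustment is 7 < 17, so +1): 7 + 1 = 8.
S4 applies: 8 − 2 = 6.
S5 applies: 6 + 2 = 8.
Final offense level: 8.
Criminal history: 9 prior points → Category III (8-11).
Level 8 falls in the 8-19 band.
Grid: Level 8-19 × Category III = 25-31 months.
Probation check: level 8 ≤ 10 and category III ≤ III → eligible.

Yes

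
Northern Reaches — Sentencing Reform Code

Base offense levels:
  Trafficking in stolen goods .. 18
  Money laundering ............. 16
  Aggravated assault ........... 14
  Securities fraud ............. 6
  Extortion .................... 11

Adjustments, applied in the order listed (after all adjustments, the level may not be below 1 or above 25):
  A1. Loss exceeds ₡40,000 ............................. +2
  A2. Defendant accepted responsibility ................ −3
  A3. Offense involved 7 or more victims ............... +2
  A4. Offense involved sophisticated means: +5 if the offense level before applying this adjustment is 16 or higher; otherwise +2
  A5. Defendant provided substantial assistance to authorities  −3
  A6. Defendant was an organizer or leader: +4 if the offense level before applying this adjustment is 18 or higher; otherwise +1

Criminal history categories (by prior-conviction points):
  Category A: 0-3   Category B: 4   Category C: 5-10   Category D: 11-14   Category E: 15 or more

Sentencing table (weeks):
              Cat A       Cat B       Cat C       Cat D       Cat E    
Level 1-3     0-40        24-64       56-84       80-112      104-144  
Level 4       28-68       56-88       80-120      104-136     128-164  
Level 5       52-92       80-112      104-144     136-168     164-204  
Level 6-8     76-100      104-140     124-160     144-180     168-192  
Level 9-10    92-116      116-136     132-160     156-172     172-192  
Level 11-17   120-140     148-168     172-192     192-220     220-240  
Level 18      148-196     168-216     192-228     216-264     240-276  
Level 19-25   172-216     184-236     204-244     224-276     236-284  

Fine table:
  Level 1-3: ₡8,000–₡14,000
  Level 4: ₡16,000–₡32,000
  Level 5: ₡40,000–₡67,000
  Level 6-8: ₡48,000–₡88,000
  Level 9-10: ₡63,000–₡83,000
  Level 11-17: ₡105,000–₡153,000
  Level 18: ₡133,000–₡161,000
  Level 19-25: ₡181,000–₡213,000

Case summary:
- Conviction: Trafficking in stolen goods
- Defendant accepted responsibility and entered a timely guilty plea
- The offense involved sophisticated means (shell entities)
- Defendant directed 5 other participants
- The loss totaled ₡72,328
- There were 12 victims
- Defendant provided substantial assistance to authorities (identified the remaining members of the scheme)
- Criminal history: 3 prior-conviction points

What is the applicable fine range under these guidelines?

Base offense level for trafficking in stolen goods: 18.
A1 applies: 18 + 2 = 20.
A2 applies: 20 − 3 = 17.
A3 applies: 17 + 2 = 19.
A4 applies (level before this adjustment is 19 ≥ 16, so +5): 19 + 5 = 24.
A5 applies: 24 − 3 = 21.
A6 applies (level before this adjustment is 21 ≥ 18, so +4): 21 + 4 = 25.
Final offense level: 25.
Level 25 falls in the 19-25 band.
Fine table: Level 19-25 → ₡181,000–₡213,000.

₡181,000–₡213,000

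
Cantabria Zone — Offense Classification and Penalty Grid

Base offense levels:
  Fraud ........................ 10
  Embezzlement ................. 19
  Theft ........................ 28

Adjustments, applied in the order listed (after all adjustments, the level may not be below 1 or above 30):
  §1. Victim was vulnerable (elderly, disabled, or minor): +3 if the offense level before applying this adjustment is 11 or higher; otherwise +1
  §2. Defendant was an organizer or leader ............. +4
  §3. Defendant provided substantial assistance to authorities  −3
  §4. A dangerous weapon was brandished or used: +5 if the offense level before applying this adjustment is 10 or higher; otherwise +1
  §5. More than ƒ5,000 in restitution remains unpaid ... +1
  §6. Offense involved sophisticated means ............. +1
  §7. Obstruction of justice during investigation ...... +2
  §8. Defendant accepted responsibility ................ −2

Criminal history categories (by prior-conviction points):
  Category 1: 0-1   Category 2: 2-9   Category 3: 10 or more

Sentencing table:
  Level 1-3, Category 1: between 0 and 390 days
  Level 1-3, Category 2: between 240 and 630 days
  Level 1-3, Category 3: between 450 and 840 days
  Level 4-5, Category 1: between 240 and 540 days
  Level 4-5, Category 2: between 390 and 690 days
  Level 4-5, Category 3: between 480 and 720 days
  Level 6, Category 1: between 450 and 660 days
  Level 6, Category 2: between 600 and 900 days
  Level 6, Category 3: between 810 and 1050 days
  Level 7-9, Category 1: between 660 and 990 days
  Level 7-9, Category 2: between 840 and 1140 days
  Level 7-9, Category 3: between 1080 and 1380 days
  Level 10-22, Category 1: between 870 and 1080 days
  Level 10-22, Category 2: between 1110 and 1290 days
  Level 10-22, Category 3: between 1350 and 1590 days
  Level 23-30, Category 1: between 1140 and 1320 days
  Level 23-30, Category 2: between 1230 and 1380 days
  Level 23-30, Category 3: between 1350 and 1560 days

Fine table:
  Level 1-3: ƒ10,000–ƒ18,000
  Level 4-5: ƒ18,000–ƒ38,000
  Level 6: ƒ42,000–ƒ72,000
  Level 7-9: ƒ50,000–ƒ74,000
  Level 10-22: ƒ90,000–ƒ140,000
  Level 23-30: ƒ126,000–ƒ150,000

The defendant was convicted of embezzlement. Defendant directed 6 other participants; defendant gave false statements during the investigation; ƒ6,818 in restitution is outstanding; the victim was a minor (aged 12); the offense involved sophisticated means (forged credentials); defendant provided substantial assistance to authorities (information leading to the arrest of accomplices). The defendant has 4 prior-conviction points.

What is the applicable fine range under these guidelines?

Base offense level for embezzlement: 19.
§1 applies (level before this adjustment is 19 ≥ 11, so +3): 19 + 3 = 22.
§2 applies: 22 + 4 = 26.
§3 applies: 26 − 3 = 23.
§4 does not apply.
§5 applies: 23 + 1 = 24.
§6 applies: 24 + 1 = 25.
§7 applies: 25 + 2 = 27.
Final offense level: 27.
Level 27 falls in the 23-30 band.
Fine table: Level 23-30 → ƒ126,000–ƒ150,000.

ƒ126,000–ƒ150,000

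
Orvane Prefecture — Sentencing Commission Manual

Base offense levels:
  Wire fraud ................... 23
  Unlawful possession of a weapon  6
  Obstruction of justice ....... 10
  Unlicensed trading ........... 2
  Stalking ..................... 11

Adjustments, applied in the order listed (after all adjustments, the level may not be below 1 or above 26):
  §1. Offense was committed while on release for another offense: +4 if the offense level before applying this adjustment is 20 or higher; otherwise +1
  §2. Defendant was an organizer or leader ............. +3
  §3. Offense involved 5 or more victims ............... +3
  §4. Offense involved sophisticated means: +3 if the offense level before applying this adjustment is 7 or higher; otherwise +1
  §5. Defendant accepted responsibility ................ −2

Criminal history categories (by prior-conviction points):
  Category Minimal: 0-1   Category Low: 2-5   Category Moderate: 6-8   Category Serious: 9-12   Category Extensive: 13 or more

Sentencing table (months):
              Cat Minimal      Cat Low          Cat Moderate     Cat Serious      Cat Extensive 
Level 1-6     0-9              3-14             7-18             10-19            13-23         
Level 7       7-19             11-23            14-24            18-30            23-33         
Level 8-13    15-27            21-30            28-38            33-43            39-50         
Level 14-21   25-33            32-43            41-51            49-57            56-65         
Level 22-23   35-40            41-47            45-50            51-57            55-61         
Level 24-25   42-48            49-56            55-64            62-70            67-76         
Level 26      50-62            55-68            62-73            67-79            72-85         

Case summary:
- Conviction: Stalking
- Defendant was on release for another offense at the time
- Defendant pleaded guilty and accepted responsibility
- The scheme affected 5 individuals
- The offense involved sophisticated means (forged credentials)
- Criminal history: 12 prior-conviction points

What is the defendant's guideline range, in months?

49-57 months

Base offense level for stalking: 11.
§1 applies (level before this adjustment is 11 < 20, so +1): 11 + 1 = 12.
§3 applies: 12 + 3 = 15.
§4 applies (level before this adjustment is 15 ≥ 7, so +3): 15 + 3 = 18.
§5 applies: 18 − 2 = 16.
Final offense level: 16.
Criminal history: 12 prior points → Category Serious (9-12).
Level 16 falls in the 14-21 band.
Grid: Level 14-21 × Category Serious = 49-57 months.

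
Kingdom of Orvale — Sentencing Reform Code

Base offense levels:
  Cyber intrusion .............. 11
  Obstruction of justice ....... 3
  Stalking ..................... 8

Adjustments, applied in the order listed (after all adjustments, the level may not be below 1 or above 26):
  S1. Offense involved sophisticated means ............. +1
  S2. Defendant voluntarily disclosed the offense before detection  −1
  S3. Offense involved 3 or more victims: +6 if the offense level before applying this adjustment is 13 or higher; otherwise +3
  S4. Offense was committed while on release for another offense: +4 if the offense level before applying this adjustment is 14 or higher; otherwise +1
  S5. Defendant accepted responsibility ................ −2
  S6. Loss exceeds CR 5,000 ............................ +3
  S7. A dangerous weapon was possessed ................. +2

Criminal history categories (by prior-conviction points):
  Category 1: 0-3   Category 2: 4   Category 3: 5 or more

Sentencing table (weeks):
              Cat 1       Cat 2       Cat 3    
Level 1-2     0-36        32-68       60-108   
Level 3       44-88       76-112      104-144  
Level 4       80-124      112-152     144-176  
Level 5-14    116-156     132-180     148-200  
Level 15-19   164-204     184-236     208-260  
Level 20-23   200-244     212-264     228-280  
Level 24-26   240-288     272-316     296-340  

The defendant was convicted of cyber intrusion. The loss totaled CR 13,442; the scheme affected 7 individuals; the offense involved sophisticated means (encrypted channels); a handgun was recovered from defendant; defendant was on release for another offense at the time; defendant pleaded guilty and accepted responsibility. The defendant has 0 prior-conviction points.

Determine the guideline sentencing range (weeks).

Base offense level for cyber intrusion: 11.
S1 applies: 11 + 1 = 12.
S3 applies (level before this adjustment is 12 < 13, so +3): 12 + 3 = 15.
S4 applies (level before this adjustment is 15 ≥ 14, so +4): 15 + 4 = 19.
S5 applies: 19 − 2 = 17.
S6 applies: 17 + 3 = 20.
S7 applies: 20 + 2 = 22.
Final offense level: 22.
Criminal history: 0 prior points → Category 1 (0-3).
Level 22 falls in the 20-23 band.
Grid: Level 20-23 × Category 1 = 200-244 weeks.

200-244 weeks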